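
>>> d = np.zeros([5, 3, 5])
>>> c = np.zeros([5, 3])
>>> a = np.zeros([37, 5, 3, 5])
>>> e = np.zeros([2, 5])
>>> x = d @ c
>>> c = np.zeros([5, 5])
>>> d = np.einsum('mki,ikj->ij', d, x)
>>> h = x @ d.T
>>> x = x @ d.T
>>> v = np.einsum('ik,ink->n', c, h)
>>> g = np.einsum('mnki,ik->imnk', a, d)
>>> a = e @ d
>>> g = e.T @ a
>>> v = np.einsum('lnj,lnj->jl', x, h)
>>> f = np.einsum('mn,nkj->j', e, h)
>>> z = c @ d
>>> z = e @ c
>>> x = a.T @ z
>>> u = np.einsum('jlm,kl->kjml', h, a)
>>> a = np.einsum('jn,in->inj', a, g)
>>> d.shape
(5, 3)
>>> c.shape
(5, 5)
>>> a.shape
(5, 3, 2)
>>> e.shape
(2, 5)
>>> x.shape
(3, 5)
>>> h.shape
(5, 3, 5)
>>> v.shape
(5, 5)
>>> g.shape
(5, 3)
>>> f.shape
(5,)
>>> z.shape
(2, 5)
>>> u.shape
(2, 5, 5, 3)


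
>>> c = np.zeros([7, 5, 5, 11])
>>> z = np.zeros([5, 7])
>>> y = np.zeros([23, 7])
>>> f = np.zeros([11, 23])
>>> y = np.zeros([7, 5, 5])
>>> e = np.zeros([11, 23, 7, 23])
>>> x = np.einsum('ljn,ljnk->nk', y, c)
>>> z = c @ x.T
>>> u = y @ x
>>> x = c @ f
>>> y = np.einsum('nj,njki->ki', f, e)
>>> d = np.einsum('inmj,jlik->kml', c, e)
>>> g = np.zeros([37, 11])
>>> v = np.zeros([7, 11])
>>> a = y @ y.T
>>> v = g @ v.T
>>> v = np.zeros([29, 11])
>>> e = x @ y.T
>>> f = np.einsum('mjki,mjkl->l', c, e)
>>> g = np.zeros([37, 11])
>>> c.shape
(7, 5, 5, 11)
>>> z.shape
(7, 5, 5, 5)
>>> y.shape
(7, 23)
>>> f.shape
(7,)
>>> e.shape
(7, 5, 5, 7)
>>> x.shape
(7, 5, 5, 23)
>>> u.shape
(7, 5, 11)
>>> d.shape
(23, 5, 23)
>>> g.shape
(37, 11)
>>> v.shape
(29, 11)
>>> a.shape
(7, 7)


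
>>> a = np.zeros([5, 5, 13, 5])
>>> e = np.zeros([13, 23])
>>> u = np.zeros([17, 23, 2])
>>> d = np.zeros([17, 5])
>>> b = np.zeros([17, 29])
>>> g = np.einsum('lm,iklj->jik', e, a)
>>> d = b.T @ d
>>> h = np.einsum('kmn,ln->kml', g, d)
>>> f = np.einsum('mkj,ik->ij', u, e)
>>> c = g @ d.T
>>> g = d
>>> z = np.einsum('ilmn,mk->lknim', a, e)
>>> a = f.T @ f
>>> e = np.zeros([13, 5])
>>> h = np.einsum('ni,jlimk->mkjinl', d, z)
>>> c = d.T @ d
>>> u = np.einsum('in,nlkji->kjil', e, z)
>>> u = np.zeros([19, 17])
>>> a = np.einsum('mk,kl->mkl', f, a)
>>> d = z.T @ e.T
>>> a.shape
(13, 2, 2)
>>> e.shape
(13, 5)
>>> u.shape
(19, 17)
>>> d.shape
(13, 5, 5, 23, 13)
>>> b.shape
(17, 29)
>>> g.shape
(29, 5)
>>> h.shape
(5, 13, 5, 5, 29, 23)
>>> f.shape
(13, 2)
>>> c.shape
(5, 5)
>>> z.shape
(5, 23, 5, 5, 13)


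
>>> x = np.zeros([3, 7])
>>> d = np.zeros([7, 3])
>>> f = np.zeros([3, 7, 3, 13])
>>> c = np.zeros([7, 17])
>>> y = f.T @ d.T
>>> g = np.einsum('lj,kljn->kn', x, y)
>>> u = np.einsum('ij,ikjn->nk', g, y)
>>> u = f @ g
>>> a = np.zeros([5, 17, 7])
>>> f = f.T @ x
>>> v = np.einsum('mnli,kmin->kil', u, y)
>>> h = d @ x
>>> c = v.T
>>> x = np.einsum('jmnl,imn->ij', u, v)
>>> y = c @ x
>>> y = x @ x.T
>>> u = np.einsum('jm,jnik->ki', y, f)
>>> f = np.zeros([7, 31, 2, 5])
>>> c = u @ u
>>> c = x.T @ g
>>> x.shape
(13, 3)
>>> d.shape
(7, 3)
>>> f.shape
(7, 31, 2, 5)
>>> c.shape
(3, 7)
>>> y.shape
(13, 13)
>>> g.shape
(13, 7)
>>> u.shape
(7, 7)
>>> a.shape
(5, 17, 7)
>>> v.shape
(13, 7, 3)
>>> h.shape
(7, 7)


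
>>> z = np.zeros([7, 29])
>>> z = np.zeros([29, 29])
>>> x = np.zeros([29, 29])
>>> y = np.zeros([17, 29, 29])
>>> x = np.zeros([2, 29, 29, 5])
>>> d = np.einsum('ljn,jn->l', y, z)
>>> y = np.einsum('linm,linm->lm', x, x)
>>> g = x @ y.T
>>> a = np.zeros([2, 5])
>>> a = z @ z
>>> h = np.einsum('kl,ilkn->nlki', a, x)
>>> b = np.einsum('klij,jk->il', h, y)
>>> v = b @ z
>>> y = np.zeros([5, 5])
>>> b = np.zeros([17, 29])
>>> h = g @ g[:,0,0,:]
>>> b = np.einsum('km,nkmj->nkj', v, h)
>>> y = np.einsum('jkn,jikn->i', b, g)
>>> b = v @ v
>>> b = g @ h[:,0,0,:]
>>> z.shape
(29, 29)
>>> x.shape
(2, 29, 29, 5)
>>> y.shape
(29,)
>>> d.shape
(17,)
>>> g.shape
(2, 29, 29, 2)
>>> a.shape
(29, 29)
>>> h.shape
(2, 29, 29, 2)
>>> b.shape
(2, 29, 29, 2)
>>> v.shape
(29, 29)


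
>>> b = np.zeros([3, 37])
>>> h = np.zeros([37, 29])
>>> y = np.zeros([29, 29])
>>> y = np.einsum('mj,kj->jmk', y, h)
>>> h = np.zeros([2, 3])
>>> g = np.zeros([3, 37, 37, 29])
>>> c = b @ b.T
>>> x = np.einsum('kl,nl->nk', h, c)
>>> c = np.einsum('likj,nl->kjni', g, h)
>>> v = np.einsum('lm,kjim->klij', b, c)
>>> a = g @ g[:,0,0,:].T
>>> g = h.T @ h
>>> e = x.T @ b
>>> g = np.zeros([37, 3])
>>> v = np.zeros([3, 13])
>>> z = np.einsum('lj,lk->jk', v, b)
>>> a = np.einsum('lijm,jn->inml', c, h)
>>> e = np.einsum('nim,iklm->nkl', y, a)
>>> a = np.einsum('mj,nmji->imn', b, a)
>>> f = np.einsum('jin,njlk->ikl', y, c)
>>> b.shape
(3, 37)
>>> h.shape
(2, 3)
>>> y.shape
(29, 29, 37)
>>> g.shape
(37, 3)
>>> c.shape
(37, 29, 2, 37)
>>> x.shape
(3, 2)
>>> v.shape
(3, 13)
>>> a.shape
(37, 3, 29)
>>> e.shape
(29, 3, 37)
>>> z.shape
(13, 37)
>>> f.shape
(29, 37, 2)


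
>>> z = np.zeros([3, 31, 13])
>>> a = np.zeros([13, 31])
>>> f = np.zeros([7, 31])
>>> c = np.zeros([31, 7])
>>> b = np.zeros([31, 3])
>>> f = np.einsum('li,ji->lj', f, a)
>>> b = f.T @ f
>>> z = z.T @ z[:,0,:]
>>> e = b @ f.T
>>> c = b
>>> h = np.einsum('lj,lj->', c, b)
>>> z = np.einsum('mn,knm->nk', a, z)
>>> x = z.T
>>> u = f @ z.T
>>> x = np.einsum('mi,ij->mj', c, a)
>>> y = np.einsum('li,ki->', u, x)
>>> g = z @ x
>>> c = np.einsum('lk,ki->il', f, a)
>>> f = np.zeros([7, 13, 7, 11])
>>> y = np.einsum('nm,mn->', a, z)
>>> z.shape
(31, 13)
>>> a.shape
(13, 31)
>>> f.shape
(7, 13, 7, 11)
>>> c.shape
(31, 7)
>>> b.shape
(13, 13)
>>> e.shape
(13, 7)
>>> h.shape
()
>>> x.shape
(13, 31)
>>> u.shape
(7, 31)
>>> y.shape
()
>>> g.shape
(31, 31)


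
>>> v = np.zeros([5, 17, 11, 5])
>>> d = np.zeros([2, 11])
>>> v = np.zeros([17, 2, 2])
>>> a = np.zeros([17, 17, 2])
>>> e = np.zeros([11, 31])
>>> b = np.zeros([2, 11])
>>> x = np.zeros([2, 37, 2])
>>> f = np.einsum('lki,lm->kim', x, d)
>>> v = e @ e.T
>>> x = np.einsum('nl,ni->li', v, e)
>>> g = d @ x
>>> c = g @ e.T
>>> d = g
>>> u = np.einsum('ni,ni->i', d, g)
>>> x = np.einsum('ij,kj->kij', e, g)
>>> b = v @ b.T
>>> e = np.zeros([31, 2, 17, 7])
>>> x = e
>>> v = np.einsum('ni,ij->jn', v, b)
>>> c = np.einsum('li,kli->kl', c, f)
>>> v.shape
(2, 11)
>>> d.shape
(2, 31)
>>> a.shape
(17, 17, 2)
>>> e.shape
(31, 2, 17, 7)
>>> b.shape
(11, 2)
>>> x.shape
(31, 2, 17, 7)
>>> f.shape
(37, 2, 11)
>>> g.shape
(2, 31)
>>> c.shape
(37, 2)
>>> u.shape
(31,)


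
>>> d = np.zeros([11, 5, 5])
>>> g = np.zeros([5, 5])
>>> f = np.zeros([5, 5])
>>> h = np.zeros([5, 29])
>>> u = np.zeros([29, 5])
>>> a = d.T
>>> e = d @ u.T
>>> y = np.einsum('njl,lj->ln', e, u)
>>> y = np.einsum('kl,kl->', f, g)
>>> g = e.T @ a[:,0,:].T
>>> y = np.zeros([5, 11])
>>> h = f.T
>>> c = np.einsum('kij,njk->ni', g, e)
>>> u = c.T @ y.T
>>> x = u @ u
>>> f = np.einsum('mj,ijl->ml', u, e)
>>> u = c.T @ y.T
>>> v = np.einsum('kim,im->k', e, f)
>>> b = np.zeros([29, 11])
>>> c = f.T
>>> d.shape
(11, 5, 5)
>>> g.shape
(29, 5, 5)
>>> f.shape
(5, 29)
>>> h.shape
(5, 5)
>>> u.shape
(5, 5)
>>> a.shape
(5, 5, 11)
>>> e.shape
(11, 5, 29)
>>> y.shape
(5, 11)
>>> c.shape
(29, 5)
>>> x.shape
(5, 5)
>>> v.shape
(11,)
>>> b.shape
(29, 11)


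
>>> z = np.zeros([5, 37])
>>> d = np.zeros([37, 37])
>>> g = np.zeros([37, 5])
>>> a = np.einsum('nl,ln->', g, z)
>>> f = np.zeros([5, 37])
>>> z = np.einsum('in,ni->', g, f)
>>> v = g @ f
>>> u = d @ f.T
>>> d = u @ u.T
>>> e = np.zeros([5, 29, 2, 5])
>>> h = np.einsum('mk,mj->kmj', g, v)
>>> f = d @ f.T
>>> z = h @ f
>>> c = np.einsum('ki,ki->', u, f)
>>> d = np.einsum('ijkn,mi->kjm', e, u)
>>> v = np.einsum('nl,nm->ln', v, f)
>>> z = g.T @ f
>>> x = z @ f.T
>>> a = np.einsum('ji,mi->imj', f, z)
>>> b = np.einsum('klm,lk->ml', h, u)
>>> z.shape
(5, 5)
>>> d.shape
(2, 29, 37)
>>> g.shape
(37, 5)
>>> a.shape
(5, 5, 37)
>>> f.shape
(37, 5)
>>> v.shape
(37, 37)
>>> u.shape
(37, 5)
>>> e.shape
(5, 29, 2, 5)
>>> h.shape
(5, 37, 37)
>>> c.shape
()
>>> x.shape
(5, 37)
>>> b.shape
(37, 37)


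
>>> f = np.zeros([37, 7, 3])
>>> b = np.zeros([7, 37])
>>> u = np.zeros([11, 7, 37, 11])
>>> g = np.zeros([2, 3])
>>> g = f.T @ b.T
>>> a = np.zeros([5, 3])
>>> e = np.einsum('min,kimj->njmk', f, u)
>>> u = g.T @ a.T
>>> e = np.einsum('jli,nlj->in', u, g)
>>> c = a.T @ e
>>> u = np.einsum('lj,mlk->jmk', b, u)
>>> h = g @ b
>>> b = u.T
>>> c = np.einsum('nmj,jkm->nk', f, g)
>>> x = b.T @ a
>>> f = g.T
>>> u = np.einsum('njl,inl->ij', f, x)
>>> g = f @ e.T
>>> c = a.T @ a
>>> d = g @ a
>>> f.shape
(7, 7, 3)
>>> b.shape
(5, 7, 37)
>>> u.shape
(37, 7)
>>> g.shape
(7, 7, 5)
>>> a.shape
(5, 3)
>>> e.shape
(5, 3)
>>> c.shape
(3, 3)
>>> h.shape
(3, 7, 37)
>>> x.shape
(37, 7, 3)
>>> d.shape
(7, 7, 3)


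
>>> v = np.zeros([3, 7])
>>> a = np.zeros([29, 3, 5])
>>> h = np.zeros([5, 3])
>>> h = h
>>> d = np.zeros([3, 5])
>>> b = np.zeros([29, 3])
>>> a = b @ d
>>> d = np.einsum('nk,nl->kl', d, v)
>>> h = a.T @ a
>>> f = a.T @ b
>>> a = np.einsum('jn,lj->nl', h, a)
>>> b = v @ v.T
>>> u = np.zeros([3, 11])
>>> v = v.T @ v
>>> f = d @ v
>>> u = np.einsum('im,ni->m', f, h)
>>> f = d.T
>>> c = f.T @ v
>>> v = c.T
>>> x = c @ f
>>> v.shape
(7, 5)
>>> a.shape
(5, 29)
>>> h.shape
(5, 5)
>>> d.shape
(5, 7)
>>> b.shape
(3, 3)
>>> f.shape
(7, 5)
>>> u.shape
(7,)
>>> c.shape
(5, 7)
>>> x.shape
(5, 5)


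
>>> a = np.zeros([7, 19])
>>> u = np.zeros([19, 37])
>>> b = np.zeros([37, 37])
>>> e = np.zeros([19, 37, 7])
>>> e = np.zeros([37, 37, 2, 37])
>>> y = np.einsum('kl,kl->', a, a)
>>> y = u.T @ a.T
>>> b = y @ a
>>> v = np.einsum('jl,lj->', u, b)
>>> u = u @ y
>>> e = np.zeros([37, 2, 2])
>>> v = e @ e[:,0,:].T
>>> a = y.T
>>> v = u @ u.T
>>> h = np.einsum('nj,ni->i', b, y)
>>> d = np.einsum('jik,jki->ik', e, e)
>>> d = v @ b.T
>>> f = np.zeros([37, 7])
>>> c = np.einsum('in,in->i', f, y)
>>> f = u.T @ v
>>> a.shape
(7, 37)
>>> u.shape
(19, 7)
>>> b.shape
(37, 19)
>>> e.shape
(37, 2, 2)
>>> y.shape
(37, 7)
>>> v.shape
(19, 19)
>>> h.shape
(7,)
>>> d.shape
(19, 37)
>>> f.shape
(7, 19)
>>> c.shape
(37,)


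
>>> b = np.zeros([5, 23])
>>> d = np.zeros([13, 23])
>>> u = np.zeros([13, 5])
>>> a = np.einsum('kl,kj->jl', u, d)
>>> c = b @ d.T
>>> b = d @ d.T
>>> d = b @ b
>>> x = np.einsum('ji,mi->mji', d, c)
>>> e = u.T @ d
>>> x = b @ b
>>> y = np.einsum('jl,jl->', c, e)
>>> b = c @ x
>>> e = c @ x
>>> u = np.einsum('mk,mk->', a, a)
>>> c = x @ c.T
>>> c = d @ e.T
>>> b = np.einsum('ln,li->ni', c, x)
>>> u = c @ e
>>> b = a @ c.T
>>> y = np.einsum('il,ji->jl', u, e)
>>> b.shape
(23, 13)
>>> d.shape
(13, 13)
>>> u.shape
(13, 13)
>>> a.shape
(23, 5)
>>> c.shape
(13, 5)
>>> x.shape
(13, 13)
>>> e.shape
(5, 13)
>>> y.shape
(5, 13)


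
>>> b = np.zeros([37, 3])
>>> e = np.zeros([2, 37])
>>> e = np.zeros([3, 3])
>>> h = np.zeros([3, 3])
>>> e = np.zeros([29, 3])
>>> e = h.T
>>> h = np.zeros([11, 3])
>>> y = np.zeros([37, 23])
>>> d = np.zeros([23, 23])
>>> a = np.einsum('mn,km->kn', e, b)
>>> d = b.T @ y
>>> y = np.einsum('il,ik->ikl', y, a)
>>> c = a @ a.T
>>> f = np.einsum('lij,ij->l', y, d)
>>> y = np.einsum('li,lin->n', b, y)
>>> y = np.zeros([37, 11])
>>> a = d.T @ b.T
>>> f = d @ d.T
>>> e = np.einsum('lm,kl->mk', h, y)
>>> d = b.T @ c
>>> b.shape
(37, 3)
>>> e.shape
(3, 37)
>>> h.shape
(11, 3)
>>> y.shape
(37, 11)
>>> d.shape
(3, 37)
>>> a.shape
(23, 37)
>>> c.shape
(37, 37)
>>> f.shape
(3, 3)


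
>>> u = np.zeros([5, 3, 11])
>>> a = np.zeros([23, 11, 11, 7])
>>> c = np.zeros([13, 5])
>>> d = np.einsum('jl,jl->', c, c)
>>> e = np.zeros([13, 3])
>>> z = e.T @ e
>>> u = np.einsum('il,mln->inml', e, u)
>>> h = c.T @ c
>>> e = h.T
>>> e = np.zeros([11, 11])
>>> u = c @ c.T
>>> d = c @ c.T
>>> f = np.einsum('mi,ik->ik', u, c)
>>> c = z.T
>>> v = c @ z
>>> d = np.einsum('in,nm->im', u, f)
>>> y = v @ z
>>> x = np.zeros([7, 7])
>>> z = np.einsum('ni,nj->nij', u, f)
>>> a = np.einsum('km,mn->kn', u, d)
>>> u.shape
(13, 13)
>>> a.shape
(13, 5)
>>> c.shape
(3, 3)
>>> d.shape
(13, 5)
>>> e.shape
(11, 11)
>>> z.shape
(13, 13, 5)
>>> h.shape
(5, 5)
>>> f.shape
(13, 5)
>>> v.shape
(3, 3)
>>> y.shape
(3, 3)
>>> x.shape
(7, 7)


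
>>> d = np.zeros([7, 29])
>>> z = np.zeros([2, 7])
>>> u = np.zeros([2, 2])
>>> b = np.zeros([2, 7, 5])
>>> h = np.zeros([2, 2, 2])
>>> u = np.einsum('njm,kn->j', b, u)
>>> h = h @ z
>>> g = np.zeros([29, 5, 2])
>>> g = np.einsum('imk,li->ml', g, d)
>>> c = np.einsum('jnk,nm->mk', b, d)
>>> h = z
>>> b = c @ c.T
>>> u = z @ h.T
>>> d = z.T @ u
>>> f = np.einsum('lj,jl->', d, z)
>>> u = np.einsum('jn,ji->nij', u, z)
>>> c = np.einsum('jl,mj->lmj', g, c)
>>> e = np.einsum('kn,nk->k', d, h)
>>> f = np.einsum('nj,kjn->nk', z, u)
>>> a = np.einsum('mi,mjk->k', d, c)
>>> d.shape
(7, 2)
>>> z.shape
(2, 7)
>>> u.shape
(2, 7, 2)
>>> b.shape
(29, 29)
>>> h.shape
(2, 7)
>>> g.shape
(5, 7)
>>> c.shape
(7, 29, 5)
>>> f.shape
(2, 2)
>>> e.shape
(7,)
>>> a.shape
(5,)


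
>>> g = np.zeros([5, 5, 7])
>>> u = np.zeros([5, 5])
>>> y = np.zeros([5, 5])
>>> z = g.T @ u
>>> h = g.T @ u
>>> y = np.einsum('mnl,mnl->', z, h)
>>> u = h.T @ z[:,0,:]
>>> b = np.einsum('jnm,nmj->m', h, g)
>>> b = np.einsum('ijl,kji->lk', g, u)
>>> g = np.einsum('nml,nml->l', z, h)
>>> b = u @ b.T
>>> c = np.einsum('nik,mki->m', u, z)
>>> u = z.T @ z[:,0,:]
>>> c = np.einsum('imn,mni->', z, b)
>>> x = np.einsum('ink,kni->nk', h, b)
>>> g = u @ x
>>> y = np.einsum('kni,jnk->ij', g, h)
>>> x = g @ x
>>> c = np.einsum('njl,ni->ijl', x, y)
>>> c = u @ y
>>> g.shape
(5, 5, 5)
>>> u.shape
(5, 5, 5)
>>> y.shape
(5, 7)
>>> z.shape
(7, 5, 5)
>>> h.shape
(7, 5, 5)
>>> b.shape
(5, 5, 7)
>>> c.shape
(5, 5, 7)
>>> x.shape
(5, 5, 5)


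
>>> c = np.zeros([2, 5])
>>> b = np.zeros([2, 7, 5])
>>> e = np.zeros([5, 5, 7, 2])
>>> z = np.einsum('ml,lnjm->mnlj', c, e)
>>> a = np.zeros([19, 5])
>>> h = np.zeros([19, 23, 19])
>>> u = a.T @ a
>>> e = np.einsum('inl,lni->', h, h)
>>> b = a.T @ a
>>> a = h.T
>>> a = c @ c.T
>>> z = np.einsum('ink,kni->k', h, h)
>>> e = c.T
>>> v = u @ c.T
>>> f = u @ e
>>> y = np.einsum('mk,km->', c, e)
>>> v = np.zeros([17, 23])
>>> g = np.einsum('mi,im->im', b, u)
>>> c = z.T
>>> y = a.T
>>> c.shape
(19,)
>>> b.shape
(5, 5)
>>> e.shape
(5, 2)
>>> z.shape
(19,)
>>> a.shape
(2, 2)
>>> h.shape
(19, 23, 19)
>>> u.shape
(5, 5)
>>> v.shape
(17, 23)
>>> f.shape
(5, 2)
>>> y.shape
(2, 2)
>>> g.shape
(5, 5)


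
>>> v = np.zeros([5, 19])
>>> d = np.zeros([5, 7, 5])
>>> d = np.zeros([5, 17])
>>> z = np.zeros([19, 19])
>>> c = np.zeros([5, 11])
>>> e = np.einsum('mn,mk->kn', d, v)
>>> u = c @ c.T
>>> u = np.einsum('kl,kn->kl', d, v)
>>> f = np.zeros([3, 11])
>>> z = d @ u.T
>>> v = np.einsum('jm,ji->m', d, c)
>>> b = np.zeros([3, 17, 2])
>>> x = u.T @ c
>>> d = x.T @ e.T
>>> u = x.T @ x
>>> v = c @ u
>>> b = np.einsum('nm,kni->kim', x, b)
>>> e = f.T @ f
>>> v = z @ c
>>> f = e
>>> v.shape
(5, 11)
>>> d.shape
(11, 19)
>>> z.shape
(5, 5)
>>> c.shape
(5, 11)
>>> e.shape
(11, 11)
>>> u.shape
(11, 11)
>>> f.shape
(11, 11)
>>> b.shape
(3, 2, 11)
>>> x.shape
(17, 11)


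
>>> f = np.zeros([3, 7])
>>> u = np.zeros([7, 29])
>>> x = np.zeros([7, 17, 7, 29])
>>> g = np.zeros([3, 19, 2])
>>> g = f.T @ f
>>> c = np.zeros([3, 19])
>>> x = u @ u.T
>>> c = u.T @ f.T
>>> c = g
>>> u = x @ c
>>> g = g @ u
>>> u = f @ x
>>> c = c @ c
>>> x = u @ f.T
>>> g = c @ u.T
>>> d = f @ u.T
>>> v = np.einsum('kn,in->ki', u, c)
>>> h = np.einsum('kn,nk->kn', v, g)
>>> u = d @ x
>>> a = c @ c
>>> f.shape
(3, 7)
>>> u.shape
(3, 3)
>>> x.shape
(3, 3)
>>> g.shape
(7, 3)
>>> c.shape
(7, 7)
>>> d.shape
(3, 3)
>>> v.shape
(3, 7)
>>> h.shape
(3, 7)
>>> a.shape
(7, 7)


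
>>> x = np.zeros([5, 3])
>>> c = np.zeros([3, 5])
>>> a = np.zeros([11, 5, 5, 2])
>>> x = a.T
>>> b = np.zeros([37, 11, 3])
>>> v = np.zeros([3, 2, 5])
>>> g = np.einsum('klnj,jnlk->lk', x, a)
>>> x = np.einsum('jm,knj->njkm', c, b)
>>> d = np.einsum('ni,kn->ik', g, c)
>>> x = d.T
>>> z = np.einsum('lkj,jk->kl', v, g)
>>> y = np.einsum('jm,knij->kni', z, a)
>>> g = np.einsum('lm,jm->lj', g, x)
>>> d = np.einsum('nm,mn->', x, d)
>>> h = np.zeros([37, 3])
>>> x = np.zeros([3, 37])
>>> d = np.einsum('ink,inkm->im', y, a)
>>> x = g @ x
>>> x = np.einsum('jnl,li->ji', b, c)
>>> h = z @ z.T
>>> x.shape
(37, 5)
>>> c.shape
(3, 5)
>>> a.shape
(11, 5, 5, 2)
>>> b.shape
(37, 11, 3)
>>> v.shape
(3, 2, 5)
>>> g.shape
(5, 3)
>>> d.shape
(11, 2)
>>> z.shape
(2, 3)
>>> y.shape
(11, 5, 5)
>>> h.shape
(2, 2)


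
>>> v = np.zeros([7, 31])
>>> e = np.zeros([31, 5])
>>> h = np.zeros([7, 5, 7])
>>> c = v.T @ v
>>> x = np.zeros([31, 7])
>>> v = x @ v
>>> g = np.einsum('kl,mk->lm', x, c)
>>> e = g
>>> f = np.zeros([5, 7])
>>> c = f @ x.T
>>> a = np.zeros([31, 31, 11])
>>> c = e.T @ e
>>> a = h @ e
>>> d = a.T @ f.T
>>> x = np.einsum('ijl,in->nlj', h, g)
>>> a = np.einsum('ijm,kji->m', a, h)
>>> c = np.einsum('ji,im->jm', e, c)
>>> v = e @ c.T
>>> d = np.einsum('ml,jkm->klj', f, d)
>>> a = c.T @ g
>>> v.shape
(7, 7)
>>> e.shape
(7, 31)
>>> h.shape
(7, 5, 7)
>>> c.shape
(7, 31)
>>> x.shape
(31, 7, 5)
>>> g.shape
(7, 31)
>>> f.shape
(5, 7)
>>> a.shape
(31, 31)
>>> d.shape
(5, 7, 31)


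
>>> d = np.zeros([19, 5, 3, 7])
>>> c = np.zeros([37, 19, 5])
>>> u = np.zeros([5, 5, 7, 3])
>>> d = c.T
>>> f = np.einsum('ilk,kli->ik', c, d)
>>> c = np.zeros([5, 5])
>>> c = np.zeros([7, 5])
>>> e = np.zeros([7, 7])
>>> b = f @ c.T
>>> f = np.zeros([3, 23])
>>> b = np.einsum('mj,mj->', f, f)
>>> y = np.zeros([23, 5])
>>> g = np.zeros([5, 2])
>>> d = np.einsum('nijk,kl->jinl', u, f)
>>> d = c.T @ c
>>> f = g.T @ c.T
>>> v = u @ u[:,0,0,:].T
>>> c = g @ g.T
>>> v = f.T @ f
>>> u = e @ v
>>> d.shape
(5, 5)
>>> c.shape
(5, 5)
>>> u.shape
(7, 7)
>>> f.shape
(2, 7)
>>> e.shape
(7, 7)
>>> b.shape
()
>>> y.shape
(23, 5)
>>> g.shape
(5, 2)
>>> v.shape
(7, 7)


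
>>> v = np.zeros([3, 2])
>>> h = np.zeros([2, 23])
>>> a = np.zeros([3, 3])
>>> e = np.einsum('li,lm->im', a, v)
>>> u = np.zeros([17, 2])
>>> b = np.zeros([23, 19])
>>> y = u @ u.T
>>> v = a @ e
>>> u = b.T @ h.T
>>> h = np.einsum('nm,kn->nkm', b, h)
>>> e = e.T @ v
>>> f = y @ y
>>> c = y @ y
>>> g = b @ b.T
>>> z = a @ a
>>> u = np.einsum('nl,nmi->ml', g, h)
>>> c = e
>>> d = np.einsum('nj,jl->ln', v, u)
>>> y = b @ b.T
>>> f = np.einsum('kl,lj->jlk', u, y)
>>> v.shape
(3, 2)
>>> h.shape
(23, 2, 19)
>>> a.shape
(3, 3)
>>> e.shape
(2, 2)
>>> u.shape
(2, 23)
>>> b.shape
(23, 19)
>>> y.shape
(23, 23)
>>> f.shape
(23, 23, 2)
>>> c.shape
(2, 2)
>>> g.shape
(23, 23)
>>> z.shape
(3, 3)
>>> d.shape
(23, 3)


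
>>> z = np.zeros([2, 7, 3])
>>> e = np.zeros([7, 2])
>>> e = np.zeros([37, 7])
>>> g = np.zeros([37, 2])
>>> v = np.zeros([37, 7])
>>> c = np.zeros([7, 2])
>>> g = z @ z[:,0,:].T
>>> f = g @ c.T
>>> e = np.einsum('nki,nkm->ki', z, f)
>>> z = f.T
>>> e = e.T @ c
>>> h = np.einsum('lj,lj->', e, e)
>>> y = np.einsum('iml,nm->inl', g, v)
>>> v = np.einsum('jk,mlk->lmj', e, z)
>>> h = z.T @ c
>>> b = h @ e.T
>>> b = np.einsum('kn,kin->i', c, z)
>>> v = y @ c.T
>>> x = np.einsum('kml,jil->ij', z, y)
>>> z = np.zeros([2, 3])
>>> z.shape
(2, 3)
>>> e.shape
(3, 2)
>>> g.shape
(2, 7, 2)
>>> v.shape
(2, 37, 7)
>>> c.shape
(7, 2)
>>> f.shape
(2, 7, 7)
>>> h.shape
(2, 7, 2)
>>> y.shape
(2, 37, 2)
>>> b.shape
(7,)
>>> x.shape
(37, 2)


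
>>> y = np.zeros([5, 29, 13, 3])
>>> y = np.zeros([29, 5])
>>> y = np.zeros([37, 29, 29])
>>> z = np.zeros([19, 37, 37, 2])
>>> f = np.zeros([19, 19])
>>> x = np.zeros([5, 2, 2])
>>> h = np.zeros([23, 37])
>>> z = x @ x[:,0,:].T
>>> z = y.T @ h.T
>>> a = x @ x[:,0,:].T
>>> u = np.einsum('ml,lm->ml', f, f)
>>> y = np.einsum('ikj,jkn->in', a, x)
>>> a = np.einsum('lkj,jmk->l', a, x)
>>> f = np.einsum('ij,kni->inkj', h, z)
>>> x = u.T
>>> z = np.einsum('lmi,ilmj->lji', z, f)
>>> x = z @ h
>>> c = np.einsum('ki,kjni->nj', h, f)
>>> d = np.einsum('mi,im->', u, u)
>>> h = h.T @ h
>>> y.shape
(5, 2)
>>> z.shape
(29, 37, 23)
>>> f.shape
(23, 29, 29, 37)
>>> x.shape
(29, 37, 37)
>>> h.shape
(37, 37)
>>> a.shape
(5,)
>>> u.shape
(19, 19)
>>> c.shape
(29, 29)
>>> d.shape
()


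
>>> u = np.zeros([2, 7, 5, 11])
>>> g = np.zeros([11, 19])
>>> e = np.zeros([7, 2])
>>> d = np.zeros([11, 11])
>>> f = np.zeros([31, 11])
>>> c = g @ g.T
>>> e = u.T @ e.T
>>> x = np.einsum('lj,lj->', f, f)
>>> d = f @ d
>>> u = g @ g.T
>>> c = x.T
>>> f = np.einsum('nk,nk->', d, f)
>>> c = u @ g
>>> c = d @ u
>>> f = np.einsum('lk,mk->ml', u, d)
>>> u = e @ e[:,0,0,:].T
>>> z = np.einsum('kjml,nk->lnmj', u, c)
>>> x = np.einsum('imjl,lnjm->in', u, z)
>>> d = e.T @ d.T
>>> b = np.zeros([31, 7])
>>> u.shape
(11, 5, 7, 11)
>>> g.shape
(11, 19)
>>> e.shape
(11, 5, 7, 7)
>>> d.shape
(7, 7, 5, 31)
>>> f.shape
(31, 11)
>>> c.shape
(31, 11)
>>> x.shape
(11, 31)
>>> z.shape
(11, 31, 7, 5)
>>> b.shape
(31, 7)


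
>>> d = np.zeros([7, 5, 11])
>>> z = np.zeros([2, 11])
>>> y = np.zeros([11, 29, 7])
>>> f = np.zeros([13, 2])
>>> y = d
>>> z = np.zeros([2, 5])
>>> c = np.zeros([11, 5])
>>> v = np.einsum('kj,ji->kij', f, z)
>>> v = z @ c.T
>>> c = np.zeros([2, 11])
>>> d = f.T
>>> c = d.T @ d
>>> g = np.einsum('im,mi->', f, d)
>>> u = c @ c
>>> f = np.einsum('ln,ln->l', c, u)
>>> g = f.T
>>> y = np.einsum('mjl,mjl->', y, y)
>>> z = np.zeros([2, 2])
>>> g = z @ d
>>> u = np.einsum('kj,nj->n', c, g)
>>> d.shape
(2, 13)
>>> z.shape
(2, 2)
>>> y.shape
()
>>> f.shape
(13,)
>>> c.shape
(13, 13)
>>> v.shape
(2, 11)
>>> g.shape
(2, 13)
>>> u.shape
(2,)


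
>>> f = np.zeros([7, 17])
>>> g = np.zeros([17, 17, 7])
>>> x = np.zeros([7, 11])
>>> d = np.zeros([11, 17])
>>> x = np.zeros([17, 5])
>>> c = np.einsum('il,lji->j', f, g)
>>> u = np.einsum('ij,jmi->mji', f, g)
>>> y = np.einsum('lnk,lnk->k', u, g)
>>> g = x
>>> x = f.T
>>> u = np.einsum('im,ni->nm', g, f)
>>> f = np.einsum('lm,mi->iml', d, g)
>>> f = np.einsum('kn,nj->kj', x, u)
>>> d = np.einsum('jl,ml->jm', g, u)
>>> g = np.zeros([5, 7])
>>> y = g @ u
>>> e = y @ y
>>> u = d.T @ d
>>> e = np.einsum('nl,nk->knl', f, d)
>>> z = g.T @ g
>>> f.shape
(17, 5)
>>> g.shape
(5, 7)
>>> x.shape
(17, 7)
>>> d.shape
(17, 7)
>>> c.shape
(17,)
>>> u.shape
(7, 7)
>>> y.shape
(5, 5)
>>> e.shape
(7, 17, 5)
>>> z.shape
(7, 7)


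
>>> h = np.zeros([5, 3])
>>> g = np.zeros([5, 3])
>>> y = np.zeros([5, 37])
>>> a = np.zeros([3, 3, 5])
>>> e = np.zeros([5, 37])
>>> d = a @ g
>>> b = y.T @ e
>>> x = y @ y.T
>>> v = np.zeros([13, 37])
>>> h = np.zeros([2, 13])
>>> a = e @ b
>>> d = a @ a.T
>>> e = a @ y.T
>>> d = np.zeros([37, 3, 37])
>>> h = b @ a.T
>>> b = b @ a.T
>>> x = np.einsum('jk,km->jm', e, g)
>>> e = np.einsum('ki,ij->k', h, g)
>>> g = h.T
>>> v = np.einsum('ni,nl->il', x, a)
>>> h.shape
(37, 5)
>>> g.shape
(5, 37)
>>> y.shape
(5, 37)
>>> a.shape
(5, 37)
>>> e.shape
(37,)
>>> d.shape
(37, 3, 37)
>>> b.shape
(37, 5)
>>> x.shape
(5, 3)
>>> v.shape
(3, 37)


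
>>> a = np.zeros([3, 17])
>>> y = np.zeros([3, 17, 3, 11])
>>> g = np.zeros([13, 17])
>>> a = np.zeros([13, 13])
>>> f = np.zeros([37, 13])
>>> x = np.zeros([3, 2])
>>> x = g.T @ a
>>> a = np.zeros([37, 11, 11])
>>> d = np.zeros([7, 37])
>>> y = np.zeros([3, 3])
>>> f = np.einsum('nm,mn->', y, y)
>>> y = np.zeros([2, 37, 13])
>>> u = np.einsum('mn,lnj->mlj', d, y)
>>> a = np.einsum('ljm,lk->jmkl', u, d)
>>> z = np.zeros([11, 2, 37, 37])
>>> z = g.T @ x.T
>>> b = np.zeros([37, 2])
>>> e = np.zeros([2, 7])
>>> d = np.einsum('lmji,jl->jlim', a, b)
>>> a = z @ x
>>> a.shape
(17, 13)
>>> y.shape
(2, 37, 13)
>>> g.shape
(13, 17)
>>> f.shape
()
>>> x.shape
(17, 13)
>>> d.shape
(37, 2, 7, 13)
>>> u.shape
(7, 2, 13)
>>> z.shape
(17, 17)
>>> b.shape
(37, 2)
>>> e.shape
(2, 7)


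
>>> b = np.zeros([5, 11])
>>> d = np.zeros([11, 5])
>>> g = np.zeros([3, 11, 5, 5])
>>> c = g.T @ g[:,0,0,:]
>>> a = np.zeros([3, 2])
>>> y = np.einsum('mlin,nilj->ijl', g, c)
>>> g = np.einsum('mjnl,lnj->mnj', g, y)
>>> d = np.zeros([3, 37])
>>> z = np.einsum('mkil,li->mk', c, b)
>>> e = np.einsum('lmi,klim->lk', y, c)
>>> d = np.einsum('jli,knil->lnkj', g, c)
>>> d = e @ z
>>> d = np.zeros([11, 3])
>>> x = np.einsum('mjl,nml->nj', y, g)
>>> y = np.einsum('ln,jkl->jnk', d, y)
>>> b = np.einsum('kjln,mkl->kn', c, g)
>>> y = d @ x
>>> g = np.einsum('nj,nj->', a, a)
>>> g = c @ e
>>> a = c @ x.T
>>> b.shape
(5, 5)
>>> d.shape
(11, 3)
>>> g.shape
(5, 5, 11, 5)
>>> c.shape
(5, 5, 11, 5)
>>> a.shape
(5, 5, 11, 3)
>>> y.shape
(11, 5)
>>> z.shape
(5, 5)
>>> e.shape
(5, 5)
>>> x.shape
(3, 5)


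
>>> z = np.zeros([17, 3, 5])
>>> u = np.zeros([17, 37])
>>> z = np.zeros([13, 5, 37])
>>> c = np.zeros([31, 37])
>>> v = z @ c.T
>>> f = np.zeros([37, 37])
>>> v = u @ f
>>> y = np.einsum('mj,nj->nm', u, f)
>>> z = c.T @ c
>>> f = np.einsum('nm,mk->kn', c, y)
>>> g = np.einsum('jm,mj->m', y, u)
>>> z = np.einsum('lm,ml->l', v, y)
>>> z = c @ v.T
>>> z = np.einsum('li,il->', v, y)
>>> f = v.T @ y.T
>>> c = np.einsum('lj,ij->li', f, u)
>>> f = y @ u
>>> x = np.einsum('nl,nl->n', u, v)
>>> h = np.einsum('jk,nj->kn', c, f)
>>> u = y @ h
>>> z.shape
()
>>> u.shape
(37, 37)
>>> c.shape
(37, 17)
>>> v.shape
(17, 37)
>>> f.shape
(37, 37)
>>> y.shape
(37, 17)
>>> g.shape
(17,)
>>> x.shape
(17,)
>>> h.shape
(17, 37)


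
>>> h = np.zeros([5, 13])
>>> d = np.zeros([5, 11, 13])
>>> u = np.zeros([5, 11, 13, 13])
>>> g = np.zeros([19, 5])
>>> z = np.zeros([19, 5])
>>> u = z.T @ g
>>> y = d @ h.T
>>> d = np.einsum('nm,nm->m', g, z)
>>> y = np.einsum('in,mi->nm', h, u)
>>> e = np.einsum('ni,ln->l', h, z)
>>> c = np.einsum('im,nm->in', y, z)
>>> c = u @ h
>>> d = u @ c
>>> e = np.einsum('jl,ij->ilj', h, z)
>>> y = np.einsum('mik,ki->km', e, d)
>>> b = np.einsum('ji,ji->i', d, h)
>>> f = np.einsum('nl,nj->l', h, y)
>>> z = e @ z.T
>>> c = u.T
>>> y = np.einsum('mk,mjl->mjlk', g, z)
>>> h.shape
(5, 13)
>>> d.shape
(5, 13)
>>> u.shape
(5, 5)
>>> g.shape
(19, 5)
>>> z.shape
(19, 13, 19)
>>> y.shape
(19, 13, 19, 5)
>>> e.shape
(19, 13, 5)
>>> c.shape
(5, 5)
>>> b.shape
(13,)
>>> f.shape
(13,)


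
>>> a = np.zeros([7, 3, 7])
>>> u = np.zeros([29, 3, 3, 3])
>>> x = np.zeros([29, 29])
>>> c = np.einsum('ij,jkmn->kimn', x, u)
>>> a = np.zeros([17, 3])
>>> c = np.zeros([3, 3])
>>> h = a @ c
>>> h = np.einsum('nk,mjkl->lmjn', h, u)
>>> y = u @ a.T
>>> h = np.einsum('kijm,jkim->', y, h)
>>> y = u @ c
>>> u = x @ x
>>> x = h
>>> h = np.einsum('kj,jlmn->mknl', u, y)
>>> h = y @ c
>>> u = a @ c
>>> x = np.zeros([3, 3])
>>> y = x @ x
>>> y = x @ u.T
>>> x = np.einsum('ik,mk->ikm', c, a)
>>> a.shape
(17, 3)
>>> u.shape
(17, 3)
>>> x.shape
(3, 3, 17)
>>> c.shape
(3, 3)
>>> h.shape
(29, 3, 3, 3)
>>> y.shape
(3, 17)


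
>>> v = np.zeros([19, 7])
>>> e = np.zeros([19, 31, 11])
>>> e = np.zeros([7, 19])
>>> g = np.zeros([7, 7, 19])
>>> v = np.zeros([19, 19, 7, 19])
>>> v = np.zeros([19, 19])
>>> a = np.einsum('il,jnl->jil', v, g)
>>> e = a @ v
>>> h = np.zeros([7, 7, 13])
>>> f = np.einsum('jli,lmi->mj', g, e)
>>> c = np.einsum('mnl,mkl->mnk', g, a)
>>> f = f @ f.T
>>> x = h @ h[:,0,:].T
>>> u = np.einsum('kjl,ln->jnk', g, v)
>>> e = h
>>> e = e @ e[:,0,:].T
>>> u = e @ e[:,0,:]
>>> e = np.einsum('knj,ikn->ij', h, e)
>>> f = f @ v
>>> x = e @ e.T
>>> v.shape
(19, 19)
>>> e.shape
(7, 13)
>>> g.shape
(7, 7, 19)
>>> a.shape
(7, 19, 19)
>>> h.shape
(7, 7, 13)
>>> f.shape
(19, 19)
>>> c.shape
(7, 7, 19)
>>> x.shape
(7, 7)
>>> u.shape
(7, 7, 7)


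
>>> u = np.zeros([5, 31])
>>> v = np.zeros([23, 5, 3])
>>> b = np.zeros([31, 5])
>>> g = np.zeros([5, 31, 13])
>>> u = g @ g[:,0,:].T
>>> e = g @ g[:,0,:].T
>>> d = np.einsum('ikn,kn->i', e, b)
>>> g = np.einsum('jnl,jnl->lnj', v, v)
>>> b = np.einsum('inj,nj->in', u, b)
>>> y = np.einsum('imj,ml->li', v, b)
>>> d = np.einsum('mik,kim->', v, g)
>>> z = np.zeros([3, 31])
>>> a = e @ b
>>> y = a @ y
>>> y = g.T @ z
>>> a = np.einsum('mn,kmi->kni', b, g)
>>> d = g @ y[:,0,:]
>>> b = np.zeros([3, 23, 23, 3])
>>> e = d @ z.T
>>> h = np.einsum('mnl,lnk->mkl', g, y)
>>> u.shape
(5, 31, 5)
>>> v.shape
(23, 5, 3)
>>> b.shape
(3, 23, 23, 3)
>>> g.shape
(3, 5, 23)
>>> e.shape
(3, 5, 3)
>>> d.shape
(3, 5, 31)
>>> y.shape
(23, 5, 31)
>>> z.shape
(3, 31)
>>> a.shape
(3, 31, 23)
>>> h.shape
(3, 31, 23)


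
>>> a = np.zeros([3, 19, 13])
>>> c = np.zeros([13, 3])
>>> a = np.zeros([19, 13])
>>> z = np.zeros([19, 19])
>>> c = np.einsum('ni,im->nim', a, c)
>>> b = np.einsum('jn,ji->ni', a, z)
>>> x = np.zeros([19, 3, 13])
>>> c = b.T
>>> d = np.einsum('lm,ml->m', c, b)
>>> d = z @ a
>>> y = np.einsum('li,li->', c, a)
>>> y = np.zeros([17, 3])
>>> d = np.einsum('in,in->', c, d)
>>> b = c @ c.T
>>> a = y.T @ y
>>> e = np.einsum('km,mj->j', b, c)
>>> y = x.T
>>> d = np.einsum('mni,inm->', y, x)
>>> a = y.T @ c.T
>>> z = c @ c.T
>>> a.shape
(19, 3, 19)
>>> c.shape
(19, 13)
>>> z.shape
(19, 19)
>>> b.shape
(19, 19)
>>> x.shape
(19, 3, 13)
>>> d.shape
()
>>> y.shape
(13, 3, 19)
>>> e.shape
(13,)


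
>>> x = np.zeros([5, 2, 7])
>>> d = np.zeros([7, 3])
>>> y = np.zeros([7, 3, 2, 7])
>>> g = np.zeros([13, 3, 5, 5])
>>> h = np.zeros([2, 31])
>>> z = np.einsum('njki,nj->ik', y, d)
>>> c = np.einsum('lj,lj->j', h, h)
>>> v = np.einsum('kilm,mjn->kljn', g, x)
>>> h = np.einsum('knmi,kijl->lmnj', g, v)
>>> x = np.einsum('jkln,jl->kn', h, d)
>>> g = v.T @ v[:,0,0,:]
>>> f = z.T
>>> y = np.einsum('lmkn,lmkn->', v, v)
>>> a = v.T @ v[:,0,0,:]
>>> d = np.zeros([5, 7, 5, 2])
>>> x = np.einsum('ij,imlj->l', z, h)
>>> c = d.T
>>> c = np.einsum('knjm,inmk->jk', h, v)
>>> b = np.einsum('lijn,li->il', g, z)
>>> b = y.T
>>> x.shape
(3,)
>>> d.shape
(5, 7, 5, 2)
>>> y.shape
()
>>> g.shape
(7, 2, 5, 7)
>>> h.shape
(7, 5, 3, 2)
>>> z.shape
(7, 2)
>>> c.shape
(3, 7)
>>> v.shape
(13, 5, 2, 7)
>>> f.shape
(2, 7)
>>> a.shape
(7, 2, 5, 7)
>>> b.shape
()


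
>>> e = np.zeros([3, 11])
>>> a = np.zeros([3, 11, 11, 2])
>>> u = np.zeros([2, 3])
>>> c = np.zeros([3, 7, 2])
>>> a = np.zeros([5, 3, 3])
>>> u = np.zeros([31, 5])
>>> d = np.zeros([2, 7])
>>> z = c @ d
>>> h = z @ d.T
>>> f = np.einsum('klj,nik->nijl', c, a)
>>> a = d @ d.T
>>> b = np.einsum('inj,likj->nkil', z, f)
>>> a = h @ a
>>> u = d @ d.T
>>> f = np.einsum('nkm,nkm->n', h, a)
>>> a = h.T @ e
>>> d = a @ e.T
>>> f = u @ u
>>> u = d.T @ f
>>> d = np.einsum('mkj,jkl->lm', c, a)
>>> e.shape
(3, 11)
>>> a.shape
(2, 7, 11)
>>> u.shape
(3, 7, 2)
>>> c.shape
(3, 7, 2)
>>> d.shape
(11, 3)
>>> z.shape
(3, 7, 7)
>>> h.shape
(3, 7, 2)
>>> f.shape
(2, 2)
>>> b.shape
(7, 2, 3, 5)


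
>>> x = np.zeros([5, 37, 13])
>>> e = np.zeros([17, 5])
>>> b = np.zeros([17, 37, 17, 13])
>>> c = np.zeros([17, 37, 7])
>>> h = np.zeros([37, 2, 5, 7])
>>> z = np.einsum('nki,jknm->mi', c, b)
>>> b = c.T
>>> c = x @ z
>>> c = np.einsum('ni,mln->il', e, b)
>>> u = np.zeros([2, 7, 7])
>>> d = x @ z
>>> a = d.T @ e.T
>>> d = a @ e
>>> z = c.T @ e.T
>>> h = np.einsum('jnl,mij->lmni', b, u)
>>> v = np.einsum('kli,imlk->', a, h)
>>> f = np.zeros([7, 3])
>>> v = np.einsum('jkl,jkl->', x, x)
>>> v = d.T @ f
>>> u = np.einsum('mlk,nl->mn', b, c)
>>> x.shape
(5, 37, 13)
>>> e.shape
(17, 5)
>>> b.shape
(7, 37, 17)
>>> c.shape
(5, 37)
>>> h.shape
(17, 2, 37, 7)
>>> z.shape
(37, 17)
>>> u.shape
(7, 5)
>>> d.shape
(7, 37, 5)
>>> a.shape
(7, 37, 17)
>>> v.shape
(5, 37, 3)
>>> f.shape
(7, 3)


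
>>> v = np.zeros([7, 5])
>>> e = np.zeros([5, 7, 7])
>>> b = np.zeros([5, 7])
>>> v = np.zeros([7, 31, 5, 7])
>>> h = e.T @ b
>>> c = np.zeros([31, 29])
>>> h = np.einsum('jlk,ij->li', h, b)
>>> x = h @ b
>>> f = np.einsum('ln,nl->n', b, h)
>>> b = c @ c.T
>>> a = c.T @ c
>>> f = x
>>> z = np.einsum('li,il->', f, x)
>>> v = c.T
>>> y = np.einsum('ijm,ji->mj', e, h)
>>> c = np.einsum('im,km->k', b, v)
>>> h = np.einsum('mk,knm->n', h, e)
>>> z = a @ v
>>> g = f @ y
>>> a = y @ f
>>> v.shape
(29, 31)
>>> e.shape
(5, 7, 7)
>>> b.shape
(31, 31)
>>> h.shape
(7,)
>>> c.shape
(29,)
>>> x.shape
(7, 7)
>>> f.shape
(7, 7)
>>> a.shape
(7, 7)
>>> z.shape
(29, 31)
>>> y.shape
(7, 7)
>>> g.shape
(7, 7)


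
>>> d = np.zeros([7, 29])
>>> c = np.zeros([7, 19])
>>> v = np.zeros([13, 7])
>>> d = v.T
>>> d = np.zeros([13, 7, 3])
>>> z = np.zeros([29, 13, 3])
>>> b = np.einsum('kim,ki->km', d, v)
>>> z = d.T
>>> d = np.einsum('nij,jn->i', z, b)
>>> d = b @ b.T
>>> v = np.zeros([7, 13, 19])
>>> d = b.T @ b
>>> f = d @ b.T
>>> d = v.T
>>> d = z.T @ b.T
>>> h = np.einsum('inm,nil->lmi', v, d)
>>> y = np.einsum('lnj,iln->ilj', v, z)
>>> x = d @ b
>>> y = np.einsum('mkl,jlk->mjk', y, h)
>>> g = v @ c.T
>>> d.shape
(13, 7, 13)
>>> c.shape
(7, 19)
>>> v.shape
(7, 13, 19)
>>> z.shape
(3, 7, 13)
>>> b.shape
(13, 3)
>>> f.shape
(3, 13)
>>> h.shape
(13, 19, 7)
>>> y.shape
(3, 13, 7)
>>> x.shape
(13, 7, 3)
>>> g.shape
(7, 13, 7)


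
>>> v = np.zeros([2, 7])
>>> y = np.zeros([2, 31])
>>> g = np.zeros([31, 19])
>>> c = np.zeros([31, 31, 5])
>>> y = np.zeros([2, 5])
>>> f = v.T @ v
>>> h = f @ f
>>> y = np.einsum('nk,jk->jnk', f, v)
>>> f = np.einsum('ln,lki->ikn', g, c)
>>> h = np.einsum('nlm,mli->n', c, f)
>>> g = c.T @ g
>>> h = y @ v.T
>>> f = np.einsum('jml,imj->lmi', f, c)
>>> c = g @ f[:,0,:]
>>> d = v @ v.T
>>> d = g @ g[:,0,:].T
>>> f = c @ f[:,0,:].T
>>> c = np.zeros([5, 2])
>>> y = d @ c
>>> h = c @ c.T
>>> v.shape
(2, 7)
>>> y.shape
(5, 31, 2)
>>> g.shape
(5, 31, 19)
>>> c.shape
(5, 2)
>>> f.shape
(5, 31, 19)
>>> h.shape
(5, 5)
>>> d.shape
(5, 31, 5)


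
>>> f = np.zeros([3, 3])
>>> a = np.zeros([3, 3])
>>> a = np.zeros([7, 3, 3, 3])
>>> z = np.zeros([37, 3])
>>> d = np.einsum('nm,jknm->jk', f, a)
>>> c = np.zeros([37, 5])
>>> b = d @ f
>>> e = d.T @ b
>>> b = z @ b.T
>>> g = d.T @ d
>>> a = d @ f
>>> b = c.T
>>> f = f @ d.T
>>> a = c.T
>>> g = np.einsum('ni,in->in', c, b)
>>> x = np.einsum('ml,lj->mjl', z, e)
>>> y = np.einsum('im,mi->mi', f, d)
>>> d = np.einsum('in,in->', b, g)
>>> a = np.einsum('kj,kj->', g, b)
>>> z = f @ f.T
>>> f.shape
(3, 7)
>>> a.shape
()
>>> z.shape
(3, 3)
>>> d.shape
()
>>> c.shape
(37, 5)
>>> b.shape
(5, 37)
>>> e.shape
(3, 3)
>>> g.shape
(5, 37)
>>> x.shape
(37, 3, 3)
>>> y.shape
(7, 3)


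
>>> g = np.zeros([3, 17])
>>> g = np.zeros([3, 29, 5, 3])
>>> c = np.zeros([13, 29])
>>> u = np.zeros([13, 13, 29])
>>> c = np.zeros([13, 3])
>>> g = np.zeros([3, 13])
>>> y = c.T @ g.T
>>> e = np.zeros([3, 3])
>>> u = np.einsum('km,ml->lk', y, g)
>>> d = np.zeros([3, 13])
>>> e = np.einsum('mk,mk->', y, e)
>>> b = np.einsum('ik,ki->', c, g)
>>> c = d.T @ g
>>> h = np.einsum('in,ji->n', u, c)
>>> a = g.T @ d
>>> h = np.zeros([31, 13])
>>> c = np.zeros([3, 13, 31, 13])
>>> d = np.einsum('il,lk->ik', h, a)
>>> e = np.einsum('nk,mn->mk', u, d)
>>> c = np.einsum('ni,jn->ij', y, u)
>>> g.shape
(3, 13)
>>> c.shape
(3, 13)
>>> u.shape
(13, 3)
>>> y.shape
(3, 3)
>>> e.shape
(31, 3)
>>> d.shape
(31, 13)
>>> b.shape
()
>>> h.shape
(31, 13)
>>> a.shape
(13, 13)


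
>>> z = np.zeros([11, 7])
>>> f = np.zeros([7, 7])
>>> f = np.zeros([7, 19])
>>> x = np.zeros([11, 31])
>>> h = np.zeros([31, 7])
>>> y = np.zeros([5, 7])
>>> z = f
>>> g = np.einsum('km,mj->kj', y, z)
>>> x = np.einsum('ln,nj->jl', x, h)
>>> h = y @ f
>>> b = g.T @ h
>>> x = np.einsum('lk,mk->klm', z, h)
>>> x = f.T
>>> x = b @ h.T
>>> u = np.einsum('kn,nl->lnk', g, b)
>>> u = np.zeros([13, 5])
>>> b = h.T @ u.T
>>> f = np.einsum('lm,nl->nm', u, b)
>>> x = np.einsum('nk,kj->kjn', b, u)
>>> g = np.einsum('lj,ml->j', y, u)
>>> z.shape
(7, 19)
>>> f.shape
(19, 5)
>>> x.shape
(13, 5, 19)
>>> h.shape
(5, 19)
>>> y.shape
(5, 7)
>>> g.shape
(7,)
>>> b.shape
(19, 13)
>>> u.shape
(13, 5)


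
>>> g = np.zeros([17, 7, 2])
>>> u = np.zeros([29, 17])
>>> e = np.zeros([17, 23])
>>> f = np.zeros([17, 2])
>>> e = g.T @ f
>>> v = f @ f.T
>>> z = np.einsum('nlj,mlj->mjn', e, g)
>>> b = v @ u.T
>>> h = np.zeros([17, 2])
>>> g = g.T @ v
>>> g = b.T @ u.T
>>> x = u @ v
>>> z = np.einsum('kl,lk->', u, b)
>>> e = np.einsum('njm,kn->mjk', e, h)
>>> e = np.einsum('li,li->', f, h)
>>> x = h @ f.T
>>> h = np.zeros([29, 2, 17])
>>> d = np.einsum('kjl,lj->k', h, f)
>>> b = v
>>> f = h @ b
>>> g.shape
(29, 29)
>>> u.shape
(29, 17)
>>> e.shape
()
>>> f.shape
(29, 2, 17)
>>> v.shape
(17, 17)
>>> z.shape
()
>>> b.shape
(17, 17)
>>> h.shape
(29, 2, 17)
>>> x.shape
(17, 17)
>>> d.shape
(29,)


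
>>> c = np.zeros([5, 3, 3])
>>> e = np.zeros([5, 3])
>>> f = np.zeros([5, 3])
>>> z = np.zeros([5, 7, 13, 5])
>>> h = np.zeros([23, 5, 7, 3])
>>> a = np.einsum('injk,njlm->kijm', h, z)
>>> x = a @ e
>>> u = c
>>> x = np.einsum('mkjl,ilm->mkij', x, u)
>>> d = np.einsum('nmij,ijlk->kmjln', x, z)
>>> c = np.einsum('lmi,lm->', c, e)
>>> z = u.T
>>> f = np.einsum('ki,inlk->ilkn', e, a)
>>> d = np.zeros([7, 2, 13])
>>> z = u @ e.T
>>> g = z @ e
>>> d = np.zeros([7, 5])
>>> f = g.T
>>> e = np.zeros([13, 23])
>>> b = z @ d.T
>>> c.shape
()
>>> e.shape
(13, 23)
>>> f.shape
(3, 3, 5)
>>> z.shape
(5, 3, 5)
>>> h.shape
(23, 5, 7, 3)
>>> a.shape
(3, 23, 7, 5)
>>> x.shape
(3, 23, 5, 7)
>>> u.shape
(5, 3, 3)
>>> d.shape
(7, 5)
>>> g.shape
(5, 3, 3)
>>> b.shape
(5, 3, 7)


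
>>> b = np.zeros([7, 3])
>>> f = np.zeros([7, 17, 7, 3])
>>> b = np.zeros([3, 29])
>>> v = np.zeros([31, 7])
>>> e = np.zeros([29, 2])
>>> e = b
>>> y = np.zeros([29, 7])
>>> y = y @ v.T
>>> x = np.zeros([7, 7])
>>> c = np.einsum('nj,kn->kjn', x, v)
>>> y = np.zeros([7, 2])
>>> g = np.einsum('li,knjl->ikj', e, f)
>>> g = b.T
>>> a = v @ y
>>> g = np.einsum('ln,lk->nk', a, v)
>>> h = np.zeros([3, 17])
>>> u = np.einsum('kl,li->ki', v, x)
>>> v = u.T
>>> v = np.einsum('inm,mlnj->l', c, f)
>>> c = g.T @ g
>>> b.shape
(3, 29)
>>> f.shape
(7, 17, 7, 3)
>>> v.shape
(17,)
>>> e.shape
(3, 29)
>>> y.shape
(7, 2)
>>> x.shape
(7, 7)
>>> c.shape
(7, 7)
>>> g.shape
(2, 7)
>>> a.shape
(31, 2)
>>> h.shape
(3, 17)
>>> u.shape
(31, 7)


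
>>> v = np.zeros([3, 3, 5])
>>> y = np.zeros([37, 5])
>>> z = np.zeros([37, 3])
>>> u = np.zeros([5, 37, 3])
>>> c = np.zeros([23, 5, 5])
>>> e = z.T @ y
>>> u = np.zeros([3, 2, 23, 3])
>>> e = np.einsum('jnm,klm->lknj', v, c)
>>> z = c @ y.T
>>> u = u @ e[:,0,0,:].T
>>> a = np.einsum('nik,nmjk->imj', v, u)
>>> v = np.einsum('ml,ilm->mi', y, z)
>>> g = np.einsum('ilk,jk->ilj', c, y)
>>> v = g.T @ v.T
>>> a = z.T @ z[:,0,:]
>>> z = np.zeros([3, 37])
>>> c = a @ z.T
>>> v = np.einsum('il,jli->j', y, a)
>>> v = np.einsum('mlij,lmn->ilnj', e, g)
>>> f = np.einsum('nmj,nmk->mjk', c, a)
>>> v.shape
(3, 23, 37, 3)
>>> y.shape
(37, 5)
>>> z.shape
(3, 37)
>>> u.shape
(3, 2, 23, 5)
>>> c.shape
(37, 5, 3)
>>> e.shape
(5, 23, 3, 3)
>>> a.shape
(37, 5, 37)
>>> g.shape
(23, 5, 37)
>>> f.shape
(5, 3, 37)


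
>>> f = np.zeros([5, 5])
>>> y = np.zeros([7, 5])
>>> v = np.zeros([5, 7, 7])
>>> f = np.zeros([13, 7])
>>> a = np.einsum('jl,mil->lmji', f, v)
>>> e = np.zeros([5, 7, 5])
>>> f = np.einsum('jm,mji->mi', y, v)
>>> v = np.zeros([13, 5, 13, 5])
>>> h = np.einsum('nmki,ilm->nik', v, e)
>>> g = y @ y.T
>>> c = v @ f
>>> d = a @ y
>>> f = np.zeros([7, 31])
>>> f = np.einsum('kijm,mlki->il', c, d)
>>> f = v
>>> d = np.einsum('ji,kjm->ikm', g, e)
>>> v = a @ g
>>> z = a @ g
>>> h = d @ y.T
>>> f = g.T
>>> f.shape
(7, 7)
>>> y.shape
(7, 5)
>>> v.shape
(7, 5, 13, 7)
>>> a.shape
(7, 5, 13, 7)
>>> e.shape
(5, 7, 5)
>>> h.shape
(7, 5, 7)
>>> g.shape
(7, 7)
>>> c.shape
(13, 5, 13, 7)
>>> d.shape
(7, 5, 5)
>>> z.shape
(7, 5, 13, 7)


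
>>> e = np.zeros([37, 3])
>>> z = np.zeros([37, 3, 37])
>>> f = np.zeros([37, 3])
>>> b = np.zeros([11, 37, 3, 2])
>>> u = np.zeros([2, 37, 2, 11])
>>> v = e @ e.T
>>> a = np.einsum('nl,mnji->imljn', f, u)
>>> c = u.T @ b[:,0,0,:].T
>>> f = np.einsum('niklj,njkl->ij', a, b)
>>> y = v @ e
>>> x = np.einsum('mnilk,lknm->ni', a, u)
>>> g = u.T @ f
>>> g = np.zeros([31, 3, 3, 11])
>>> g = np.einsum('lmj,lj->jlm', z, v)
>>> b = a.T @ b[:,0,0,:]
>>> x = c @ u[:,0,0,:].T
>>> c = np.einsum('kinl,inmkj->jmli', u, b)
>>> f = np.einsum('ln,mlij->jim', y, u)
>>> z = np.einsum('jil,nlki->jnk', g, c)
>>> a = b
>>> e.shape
(37, 3)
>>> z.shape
(37, 2, 11)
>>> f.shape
(11, 2, 2)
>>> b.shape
(37, 2, 3, 2, 2)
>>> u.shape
(2, 37, 2, 11)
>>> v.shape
(37, 37)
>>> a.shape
(37, 2, 3, 2, 2)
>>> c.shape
(2, 3, 11, 37)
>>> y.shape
(37, 3)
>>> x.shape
(11, 2, 37, 2)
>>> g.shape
(37, 37, 3)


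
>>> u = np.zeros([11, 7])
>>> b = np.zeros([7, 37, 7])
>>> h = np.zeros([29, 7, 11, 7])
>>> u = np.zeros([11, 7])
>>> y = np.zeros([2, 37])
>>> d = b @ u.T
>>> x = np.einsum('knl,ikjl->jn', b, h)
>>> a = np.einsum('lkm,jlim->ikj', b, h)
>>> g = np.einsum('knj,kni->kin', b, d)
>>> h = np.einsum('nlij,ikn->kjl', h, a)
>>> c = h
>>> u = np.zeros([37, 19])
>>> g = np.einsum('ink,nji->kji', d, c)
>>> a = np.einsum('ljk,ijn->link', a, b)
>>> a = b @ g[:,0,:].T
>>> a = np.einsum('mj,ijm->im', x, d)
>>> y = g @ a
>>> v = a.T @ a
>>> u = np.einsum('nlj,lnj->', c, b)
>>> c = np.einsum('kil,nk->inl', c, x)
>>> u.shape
()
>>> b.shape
(7, 37, 7)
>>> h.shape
(37, 7, 7)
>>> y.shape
(11, 7, 11)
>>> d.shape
(7, 37, 11)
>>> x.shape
(11, 37)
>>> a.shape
(7, 11)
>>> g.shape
(11, 7, 7)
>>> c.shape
(7, 11, 7)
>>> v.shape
(11, 11)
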